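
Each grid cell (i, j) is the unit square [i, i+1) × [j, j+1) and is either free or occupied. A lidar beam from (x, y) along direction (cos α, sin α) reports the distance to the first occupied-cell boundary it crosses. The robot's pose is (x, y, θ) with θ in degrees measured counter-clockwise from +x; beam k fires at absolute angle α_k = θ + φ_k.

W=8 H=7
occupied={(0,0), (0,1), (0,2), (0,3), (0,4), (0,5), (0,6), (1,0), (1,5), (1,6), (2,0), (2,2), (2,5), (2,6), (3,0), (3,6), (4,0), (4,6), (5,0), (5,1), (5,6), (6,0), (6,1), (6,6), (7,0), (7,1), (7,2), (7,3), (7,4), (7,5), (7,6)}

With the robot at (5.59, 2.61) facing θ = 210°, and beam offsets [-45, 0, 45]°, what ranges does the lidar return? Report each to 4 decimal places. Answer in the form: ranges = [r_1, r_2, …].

ranges = [4.7519, 3.2200, 0.6315]

beam 1: φ=-45°, α=165°
  direction (-0.9659, 0.2588); cell (5,2); t to first gridline: x 0.6108, y 1.5068 (then +1.0353 / +3.8637)
    (4,2) via x @ 0.6108
    (4,3) via y @ 1.5068
    (3,3) via x @ 1.6461
    (2,3) via x @ 2.6814
    (1,3) via x @ 3.7166
    (0,3) via x @ 4.7519  # hit
  → r_1 = 4.7519
beam 2: φ=0°, α=210°
  direction (-0.8660, -0.5000); cell (5,2); t to first gridline: x 0.6813, y 1.2200 (then +1.1547 / +2.0000)
    (4,2) via x @ 0.6813
    (4,1) via y @ 1.2200
    (3,1) via x @ 1.8360
    (2,1) via x @ 2.9907
    (2,0) via y @ 3.2200  # hit
  → r_2 = 3.2200
beam 3: φ=45°, α=255°
  direction (-0.2588, -0.9659); cell (5,2); t to first gridline: x 2.2796, y 0.6315 (then +3.8637 / +1.0353)
    (5,1) via y @ 0.6315  # hit
  → r_3 = 0.6315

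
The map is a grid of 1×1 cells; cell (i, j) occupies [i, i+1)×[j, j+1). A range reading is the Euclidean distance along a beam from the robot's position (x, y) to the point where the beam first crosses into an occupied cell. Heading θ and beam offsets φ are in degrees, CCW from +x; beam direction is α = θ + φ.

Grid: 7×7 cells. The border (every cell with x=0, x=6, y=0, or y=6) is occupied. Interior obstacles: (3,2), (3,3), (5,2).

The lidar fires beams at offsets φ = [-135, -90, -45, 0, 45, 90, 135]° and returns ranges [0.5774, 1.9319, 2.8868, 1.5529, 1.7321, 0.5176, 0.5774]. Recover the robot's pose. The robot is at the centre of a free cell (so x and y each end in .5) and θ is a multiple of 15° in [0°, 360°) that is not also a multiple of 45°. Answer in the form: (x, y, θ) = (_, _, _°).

(x, y, θ) = (5.5, 3.5, 165°)

Candidates: 22 free-cell centres × 16 headings = 352 poses. Raycast each; keep the one whose scan matches to 4 dp.
  (1.5, 2.5, 150°): beam 1 = 1.5529 ≠ 0.5774 ✗
  (1.5, 4.5, 285°): beam 2 = 0.5176 ≠ 1.9319 ✗
  (3.5, 5.5, 165°): beam 1 = 1.0000 ≠ 0.5774 ✗
  (3.5, 5.5, 105°): beam 1 = 2.8868 ≠ 0.5774 ✗
  (4.5, 2.5, 105°): beam 2 = 0.5176 ≠ 1.9319 ✗
  …
  (5.5, 3.5, 165°): r_1=0.5774, r_2=1.9319, r_3=2.8868, r_4=1.5529, r_5=1.7321, r_6=0.5176, r_7=0.5774 — all match ✓
Unique over the lattice → pose = (5.5, 3.5, 165°).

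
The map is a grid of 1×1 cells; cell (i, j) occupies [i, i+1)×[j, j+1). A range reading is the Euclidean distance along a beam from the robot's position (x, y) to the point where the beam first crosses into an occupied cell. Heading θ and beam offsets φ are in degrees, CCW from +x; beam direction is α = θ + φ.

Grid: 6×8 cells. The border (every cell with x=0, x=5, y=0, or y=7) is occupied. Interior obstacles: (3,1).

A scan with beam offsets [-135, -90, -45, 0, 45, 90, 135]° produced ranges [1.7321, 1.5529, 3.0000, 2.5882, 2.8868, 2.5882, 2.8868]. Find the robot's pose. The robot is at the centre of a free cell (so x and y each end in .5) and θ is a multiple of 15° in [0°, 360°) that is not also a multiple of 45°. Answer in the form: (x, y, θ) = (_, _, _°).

(x, y, θ) = (2.5, 4.5, 285°)

Enumerate (i+0.5, j+0.5, θ) over the 23 free cells and 16 admissible headings. For each, cast all 7 beams and compare to the given ranges.
  (1.5, 3.5, 330°): beam 1 = 0.5176 ≠ 1.7321 ✗
  (1.5, 1.5, 105°): beam 1 = 1.0000 ≠ 1.7321 ✗
  (4.5, 1.5, 300°): beam 1 = 0.5176 ≠ 1.7321 ✗
  …
  (2.5, 4.5, 285°): r_1=1.7321, r_2=1.5529, r_3=3.0000, r_4=2.5882, r_5=2.8868, r_6=2.5882, r_7=2.8868 — all match ✓
Unique over the lattice → pose = (2.5, 4.5, 285°).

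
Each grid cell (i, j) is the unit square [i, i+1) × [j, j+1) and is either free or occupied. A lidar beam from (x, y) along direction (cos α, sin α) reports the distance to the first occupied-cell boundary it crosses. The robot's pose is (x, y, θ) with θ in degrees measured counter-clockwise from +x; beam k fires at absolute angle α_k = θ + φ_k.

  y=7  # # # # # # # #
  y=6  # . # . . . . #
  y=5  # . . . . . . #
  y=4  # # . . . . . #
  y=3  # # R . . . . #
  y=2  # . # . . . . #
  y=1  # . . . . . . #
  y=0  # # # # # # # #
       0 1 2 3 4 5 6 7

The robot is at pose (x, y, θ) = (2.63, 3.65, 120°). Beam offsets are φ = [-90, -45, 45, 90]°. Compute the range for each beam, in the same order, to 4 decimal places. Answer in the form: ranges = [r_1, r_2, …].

ranges = [5.0460, 3.4682, 0.6522, 0.7275]

beam 1: φ=-90°, α=30°
  dir = (cos 30°, sin 30°) = (0.8660, 0.5000); from cell (2,3)
  next x-line at t=0.4272, next y-line at t=0.7000; Δt_x=1.1547, Δt_y=2.0000
    x: enter (3,3) at t=0.4272
    y: enter (3,4) at t=0.7000
    x: enter (4,4) at t=1.5819
    y: enter (4,5) at t=2.7000
    x: enter (5,5) at t=2.7366
    x: enter (6,5) at t=3.8913
    y: enter (6,6) at t=4.7000
    x: enter (7,6) at t=5.0460 ← occupied
  → r_1 = 5.0460
beam 2: φ=-45°, α=75°
  dir = (cos 75°, sin 75°) = (0.2588, 0.9659); from cell (2,3)
  next x-line at t=1.4296, next y-line at t=0.3623; Δt_x=3.8637, Δt_y=1.0353
    y: enter (2,4) at t=0.3623
    y: enter (2,5) at t=1.3976
    x: enter (3,5) at t=1.4296
    y: enter (3,6) at t=2.4329
    y: enter (3,7) at t=3.4682 ← occupied
  → r_2 = 3.4682
beam 3: φ=45°, α=165°
  dir = (cos 165°, sin 165°) = (-0.9659, 0.2588); from cell (2,3)
  next x-line at t=0.6522, next y-line at t=1.3523; Δt_x=1.0353, Δt_y=3.8637
    x: enter (1,3) at t=0.6522 ← occupied
  → r_3 = 0.6522
beam 4: φ=90°, α=210°
  dir = (cos 210°, sin 210°) = (-0.8660, -0.5000); from cell (2,3)
  next x-line at t=0.7275, next y-line at t=1.3000; Δt_x=1.1547, Δt_y=2.0000
    x: enter (1,3) at t=0.7275 ← occupied
  → r_4 = 0.7275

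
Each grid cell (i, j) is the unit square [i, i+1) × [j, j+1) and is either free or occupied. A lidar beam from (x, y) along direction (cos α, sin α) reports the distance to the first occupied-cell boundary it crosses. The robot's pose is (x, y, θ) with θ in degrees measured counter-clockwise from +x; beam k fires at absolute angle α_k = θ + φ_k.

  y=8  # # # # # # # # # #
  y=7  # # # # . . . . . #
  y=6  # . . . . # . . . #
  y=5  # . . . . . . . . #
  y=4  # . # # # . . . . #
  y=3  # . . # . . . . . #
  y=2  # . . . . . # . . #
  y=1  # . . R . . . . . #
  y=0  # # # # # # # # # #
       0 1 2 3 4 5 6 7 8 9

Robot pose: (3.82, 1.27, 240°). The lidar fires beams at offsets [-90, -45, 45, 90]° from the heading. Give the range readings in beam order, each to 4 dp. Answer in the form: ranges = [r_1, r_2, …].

beam 1: φ=-90°, α=150°
  dir = (cos 150°, sin 150°) = (-0.8660, 0.5000); from cell (3,1)
  next x-line at t=0.9469, next y-line at t=1.4600; Δt_x=1.1547, Δt_y=2.0000
    x: enter (2,1) at t=0.9469
    y: enter (2,2) at t=1.4600
    x: enter (1,2) at t=2.1016
    x: enter (0,2) at t=3.2563 ← occupied
  → r_1 = 3.2563
beam 2: φ=-45°, α=195°
  dir = (cos 195°, sin 195°) = (-0.9659, -0.2588); from cell (3,1)
  next x-line at t=0.8489, next y-line at t=1.0432; Δt_x=1.0353, Δt_y=3.8637
    x: enter (2,1) at t=0.8489
    y: enter (2,0) at t=1.0432 ← occupied
  → r_2 = 1.0432
beam 3: φ=45°, α=285°
  dir = (cos 285°, sin 285°) = (0.2588, -0.9659); from cell (3,1)
  next x-line at t=0.6955, next y-line at t=0.2795; Δt_x=3.8637, Δt_y=1.0353
    y: enter (3,0) at t=0.2795 ← occupied
  → r_3 = 0.2795
beam 4: φ=90°, α=330°
  dir = (cos 330°, sin 330°) = (0.8660, -0.5000); from cell (3,1)
  next x-line at t=0.2078, next y-line at t=0.5400; Δt_x=1.1547, Δt_y=2.0000
    x: enter (4,1) at t=0.2078
    y: enter (4,0) at t=0.5400 ← occupied
  → r_4 = 0.5400

ranges = [3.2563, 1.0432, 0.2795, 0.5400]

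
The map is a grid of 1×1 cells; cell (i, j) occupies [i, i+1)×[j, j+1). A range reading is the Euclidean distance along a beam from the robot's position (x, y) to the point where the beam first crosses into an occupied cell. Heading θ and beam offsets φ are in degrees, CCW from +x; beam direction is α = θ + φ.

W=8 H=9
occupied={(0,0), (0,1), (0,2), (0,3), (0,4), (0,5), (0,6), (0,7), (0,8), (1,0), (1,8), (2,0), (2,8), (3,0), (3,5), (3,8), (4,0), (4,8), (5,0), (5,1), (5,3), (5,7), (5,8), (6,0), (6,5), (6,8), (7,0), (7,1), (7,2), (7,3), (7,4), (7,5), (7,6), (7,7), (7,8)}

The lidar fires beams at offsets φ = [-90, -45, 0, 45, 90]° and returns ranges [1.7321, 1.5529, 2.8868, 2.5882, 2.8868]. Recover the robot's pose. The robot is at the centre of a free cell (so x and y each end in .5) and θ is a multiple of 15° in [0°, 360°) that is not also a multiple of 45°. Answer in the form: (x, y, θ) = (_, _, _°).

(x, y, θ) = (2.5, 2.5, 330°)

The pose lattice has 37·16 = 592 candidates. Test each by forward raycasting.
  (1.5, 7.5, 165°): beam 1 = 0.5176 ≠ 1.7321 ✗
  (2.5, 1.5, 30°): beam 1 = 0.5774 ≠ 1.7321 ✗
  (1.5, 2.5, 330°): beam 1 = 1.0000 ≠ 1.7321 ✗
  …
  (2.5, 2.5, 330°): r_1=1.7321, r_2=1.5529, r_3=2.8868, r_4=2.5882, r_5=2.8868 — all match ✓
Only this pose fits every beam.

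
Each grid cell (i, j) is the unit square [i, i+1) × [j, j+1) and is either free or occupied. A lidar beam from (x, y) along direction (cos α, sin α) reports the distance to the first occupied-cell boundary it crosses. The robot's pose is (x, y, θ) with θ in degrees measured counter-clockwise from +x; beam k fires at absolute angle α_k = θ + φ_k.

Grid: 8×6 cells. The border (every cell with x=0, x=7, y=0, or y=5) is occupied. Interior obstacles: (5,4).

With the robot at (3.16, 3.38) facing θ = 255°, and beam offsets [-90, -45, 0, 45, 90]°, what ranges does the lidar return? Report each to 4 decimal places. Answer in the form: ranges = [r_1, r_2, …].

beam 1: φ=-90°, α=165°
  d=(-0.9659,0.2588)  start (3,3)  tX=0.1656 tY=2.3955  stride 1/|dx|=1.0353 1/|dy|=3.8637
    cross x-line → (2,3), t=0.1656
    cross x-line → (1,3), t=1.2009
    cross x-line → (0,3), t=2.2362 (wall)
  → r_1 = 2.2362
beam 2: φ=-45°, α=210°
  d=(-0.8660,-0.5000)  start (3,3)  tX=0.1848 tY=0.7600  stride 1/|dx|=1.1547 1/|dy|=2.0000
    cross x-line → (2,3), t=0.1848
    cross y-line → (2,2), t=0.7600
    cross x-line → (1,2), t=1.3395
    cross x-line → (0,2), t=2.4942 (wall)
  → r_2 = 2.4942
beam 3: φ=0°, α=255°
  d=(-0.2588,-0.9659)  start (3,3)  tX=0.6182 tY=0.3934  stride 1/|dx|=3.8637 1/|dy|=1.0353
    cross y-line → (3,2), t=0.3934
    cross x-line → (2,2), t=0.6182
    cross y-line → (2,1), t=1.4287
    cross y-line → (2,0), t=2.4640 (wall)
  → r_3 = 2.4640
beam 4: φ=45°, α=300°
  d=(0.5000,-0.8660)  start (3,3)  tX=1.6800 tY=0.4388  stride 1/|dx|=2.0000 1/|dy|=1.1547
    cross y-line → (3,2), t=0.4388
    cross y-line → (3,1), t=1.5935
    cross x-line → (4,1), t=1.6800
    cross y-line → (4,0), t=2.7482 (wall)
  → r_4 = 2.7482
beam 5: φ=90°, α=345°
  d=(0.9659,-0.2588)  start (3,3)  tX=0.8696 tY=1.4682  stride 1/|dx|=1.0353 1/|dy|=3.8637
    cross x-line → (4,3), t=0.8696
    cross y-line → (4,2), t=1.4682
    cross x-line → (5,2), t=1.9049
    cross x-line → (6,2), t=2.9402
    cross x-line → (7,2), t=3.9755 (wall)
  → r_5 = 3.9755

ranges = [2.2362, 2.4942, 2.4640, 2.7482, 3.9755]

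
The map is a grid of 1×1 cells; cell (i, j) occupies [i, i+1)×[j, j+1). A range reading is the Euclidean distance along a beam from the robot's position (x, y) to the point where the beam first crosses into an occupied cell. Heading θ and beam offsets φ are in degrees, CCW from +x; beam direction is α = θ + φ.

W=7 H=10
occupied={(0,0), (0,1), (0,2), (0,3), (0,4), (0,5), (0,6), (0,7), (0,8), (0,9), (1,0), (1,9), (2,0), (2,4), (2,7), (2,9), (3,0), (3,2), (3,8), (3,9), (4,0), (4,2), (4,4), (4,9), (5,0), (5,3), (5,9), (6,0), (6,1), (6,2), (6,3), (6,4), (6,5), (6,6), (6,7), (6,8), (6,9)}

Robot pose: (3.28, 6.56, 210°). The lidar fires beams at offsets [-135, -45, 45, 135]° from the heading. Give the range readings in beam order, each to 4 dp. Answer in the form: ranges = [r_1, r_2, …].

ranges = [1.4908, 2.3604, 1.6150, 2.8160]

beam 1: φ=-135°, α=75°
  dir = (cos 75°, sin 75°) = (0.2588, 0.9659); from cell (3,6)
  next x-line at t=2.7819, next y-line at t=0.4555; Δt_x=3.8637, Δt_y=1.0353
    y: enter (3,7) at t=0.4555
    y: enter (3,8) at t=1.4908 ← occupied
  → r_1 = 1.4908
beam 2: φ=-45°, α=165°
  dir = (cos 165°, sin 165°) = (-0.9659, 0.2588); from cell (3,6)
  next x-line at t=0.2899, next y-line at t=1.7000; Δt_x=1.0353, Δt_y=3.8637
    x: enter (2,6) at t=0.2899
    x: enter (1,6) at t=1.3252
    y: enter (1,7) at t=1.7000
    x: enter (0,7) at t=2.3604 ← occupied
  → r_2 = 2.3604
beam 3: φ=45°, α=255°
  dir = (cos 255°, sin 255°) = (-0.2588, -0.9659); from cell (3,6)
  next x-line at t=1.0818, next y-line at t=0.5798; Δt_x=3.8637, Δt_y=1.0353
    y: enter (3,5) at t=0.5798
    x: enter (2,5) at t=1.0818
    y: enter (2,4) at t=1.6150 ← occupied
  → r_3 = 1.6150
beam 4: φ=135°, α=345°
  dir = (cos 345°, sin 345°) = (0.9659, -0.2588); from cell (3,6)
  next x-line at t=0.7454, next y-line at t=2.1637; Δt_x=1.0353, Δt_y=3.8637
    x: enter (4,6) at t=0.7454
    x: enter (5,6) at t=1.7807
    y: enter (5,5) at t=2.1637
    x: enter (6,5) at t=2.8160 ← occupied
  → r_4 = 2.8160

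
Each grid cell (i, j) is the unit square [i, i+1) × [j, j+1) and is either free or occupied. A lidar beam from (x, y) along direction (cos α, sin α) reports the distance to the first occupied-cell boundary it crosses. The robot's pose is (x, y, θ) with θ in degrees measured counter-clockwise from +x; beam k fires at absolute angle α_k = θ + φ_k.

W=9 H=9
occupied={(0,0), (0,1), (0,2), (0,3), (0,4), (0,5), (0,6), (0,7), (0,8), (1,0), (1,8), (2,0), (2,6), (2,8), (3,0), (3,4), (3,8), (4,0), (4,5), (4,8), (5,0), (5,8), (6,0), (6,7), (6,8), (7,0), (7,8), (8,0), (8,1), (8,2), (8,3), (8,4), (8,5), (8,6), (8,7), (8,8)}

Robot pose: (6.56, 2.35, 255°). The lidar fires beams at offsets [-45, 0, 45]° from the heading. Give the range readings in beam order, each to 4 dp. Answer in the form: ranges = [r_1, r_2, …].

beam 1: φ=-45°, α=210°
  dir = (cos 210°, sin 210°) = (-0.8660, -0.5000); from cell (6,2)
  next x-line at t=0.6466, next y-line at t=0.7000; Δt_x=1.1547, Δt_y=2.0000
    x: enter (5,2) at t=0.6466
    y: enter (5,1) at t=0.7000
    x: enter (4,1) at t=1.8013
    y: enter (4,0) at t=2.7000 ← occupied
  → r_1 = 2.7000
beam 2: φ=0°, α=255°
  dir = (cos 255°, sin 255°) = (-0.2588, -0.9659); from cell (6,2)
  next x-line at t=2.1637, next y-line at t=0.3623; Δt_x=3.8637, Δt_y=1.0353
    y: enter (6,1) at t=0.3623
    y: enter (6,0) at t=1.3976 ← occupied
  → r_2 = 1.3976
beam 3: φ=45°, α=300°
  dir = (cos 300°, sin 300°) = (0.5000, -0.8660); from cell (6,2)
  next x-line at t=0.8800, next y-line at t=0.4041; Δt_x=2.0000, Δt_y=1.1547
    y: enter (6,1) at t=0.4041
    x: enter (7,1) at t=0.8800
    y: enter (7,0) at t=1.5588 ← occupied
  → r_3 = 1.5588

ranges = [2.7000, 1.3976, 1.5588]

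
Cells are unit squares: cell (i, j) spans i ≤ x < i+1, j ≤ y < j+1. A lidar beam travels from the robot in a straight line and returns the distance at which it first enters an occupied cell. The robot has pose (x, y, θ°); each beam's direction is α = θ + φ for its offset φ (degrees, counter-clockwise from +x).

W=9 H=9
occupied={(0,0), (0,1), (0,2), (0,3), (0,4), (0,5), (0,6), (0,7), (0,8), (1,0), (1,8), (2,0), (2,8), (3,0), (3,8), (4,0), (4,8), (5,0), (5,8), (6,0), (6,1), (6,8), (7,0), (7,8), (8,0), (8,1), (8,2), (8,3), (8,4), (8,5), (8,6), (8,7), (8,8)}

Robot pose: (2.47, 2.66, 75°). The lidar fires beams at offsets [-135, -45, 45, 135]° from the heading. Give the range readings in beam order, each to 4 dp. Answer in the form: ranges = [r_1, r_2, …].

beam 1: φ=-135°, α=300°
  d=(0.5000,-0.8660)  start (2,2)  tX=1.0600 tY=0.7621  stride 1/|dx|=2.0000 1/|dy|=1.1547
    cross y-line → (2,1), t=0.7621
    cross x-line → (3,1), t=1.0600
    cross y-line → (3,0), t=1.9168 (wall)
  → r_1 = 1.9168
beam 2: φ=-45°, α=30°
  d=(0.8660,0.5000)  start (2,2)  tX=0.6120 tY=0.6800  stride 1/|dx|=1.1547 1/|dy|=2.0000
    cross x-line → (3,2), t=0.6120
    cross y-line → (3,3), t=0.6800
    cross x-line → (4,3), t=1.7667
    cross y-line → (4,4), t=2.6800
    cross x-line → (5,4), t=2.9214
    cross x-line → (6,4), t=4.0761
    cross y-line → (6,5), t=4.6800
    cross x-line → (7,5), t=5.2308
    cross x-line → (8,5), t=6.3855 (wall)
  → r_2 = 6.3855
beam 3: φ=45°, α=120°
  d=(-0.5000,0.8660)  start (2,2)  tX=0.9400 tY=0.3926  stride 1/|dx|=2.0000 1/|dy|=1.1547
    cross y-line → (2,3), t=0.3926
    cross x-line → (1,3), t=0.9400
    cross y-line → (1,4), t=1.5473
    cross y-line → (1,5), t=2.7020
    cross x-line → (0,5), t=2.9400 (wall)
  → r_3 = 2.9400
beam 4: φ=135°, α=210°
  d=(-0.8660,-0.5000)  start (2,2)  tX=0.5427 tY=1.3200  stride 1/|dx|=1.1547 1/|dy|=2.0000
    cross x-line → (1,2), t=0.5427
    cross y-line → (1,1), t=1.3200
    cross x-line → (0,1), t=1.6974 (wall)
  → r_4 = 1.6974

ranges = [1.9168, 6.3855, 2.9400, 1.6974]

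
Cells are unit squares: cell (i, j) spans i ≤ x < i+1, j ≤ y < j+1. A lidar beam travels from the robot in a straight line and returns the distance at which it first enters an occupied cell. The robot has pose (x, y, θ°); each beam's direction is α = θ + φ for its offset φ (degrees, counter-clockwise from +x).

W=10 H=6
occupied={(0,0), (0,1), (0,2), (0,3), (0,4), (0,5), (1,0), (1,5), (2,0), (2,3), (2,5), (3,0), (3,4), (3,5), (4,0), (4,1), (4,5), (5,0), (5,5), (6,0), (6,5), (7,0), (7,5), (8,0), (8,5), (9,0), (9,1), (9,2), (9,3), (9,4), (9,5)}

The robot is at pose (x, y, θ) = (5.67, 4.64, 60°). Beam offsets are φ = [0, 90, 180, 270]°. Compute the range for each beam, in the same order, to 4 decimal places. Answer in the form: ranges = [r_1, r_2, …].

ranges = [0.4157, 0.7200, 3.0484, 3.8452]

beam 1: φ=0°, α=60°
  cosα=0.5000 sinα=0.8660 | (5,4) | tMaxX 0.6600 tMaxY 0.4157 | tΔX 2.0000 tΔY 1.1547
    t=0.4157 [y] (5,5) — stop
  → r_1 = 0.4157
beam 2: φ=90°, α=150°
  cosα=-0.8660 sinα=0.5000 | (5,4) | tMaxX 0.7736 tMaxY 0.7200 | tΔX 1.1547 tΔY 2.0000
    t=0.7200 [y] (5,5) — stop
  → r_2 = 0.7200
beam 3: φ=180°, α=240°
  cosα=-0.5000 sinα=-0.8660 | (5,4) | tMaxX 1.3400 tMaxY 0.7390 | tΔX 2.0000 tΔY 1.1547
    t=0.7390 [y] (5,3)
    t=1.3400 [x] (4,3)
    t=1.8937 [y] (4,2)
    t=3.0484 [y] (4,1) — stop
  → r_3 = 3.0484
beam 4: φ=270°, α=330°
  cosα=0.8660 sinα=-0.5000 | (5,4) | tMaxX 0.3811 tMaxY 1.2800 | tΔX 1.1547 tΔY 2.0000
    t=0.3811 [x] (6,4)
    t=1.2800 [y] (6,3)
    t=1.5358 [x] (7,3)
    t=2.6905 [x] (8,3)
    t=3.2800 [y] (8,2)
    t=3.8452 [x] (9,2) — stop
  → r_4 = 3.8452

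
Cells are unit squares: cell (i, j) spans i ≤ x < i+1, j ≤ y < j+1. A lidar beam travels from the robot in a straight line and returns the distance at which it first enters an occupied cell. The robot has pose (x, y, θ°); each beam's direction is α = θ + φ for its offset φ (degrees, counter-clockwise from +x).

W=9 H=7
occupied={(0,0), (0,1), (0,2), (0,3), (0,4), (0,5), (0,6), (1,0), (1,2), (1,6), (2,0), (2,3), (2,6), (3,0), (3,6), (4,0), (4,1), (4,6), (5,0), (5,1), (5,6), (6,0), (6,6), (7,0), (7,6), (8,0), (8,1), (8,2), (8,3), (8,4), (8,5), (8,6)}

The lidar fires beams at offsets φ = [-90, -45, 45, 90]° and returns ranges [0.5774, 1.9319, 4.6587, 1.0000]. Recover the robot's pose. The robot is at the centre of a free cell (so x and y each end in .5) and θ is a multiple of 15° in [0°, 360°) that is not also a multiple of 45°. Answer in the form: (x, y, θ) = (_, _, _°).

(x, y, θ) = (7.5, 5.5, 210°)

The pose lattice has 31·16 = 496 candidates. Test each by forward raycasting.
  (1.5, 3.5, 210°): beam 1 = 1.0000 ≠ 0.5774 ✗
  (2.5, 2.5, 30°): beam 1 = 1.7321 ≠ 0.5774 ✗
  (1.5, 4.5, 210°): beam 1 = 1.0000 ≠ 0.5774 ✗
  (6.5, 3.5, 210°): beam 1 = 2.8868 ≠ 0.5774 ✗
  …
  (7.5, 5.5, 210°): r_1=0.5774, r_2=1.9319, r_3=4.6587, r_4=1.0000 — all match ✓
Only this pose fits every beam.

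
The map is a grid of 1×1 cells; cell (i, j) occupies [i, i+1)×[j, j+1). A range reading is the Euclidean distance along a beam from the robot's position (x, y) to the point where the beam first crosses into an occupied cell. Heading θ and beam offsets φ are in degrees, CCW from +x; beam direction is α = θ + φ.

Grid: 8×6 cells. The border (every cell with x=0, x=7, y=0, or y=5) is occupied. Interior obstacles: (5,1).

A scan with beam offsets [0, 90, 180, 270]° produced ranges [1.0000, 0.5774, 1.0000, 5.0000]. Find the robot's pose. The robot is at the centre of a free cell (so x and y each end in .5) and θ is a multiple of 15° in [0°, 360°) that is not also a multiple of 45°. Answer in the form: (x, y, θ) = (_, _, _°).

(x, y, θ) = (6.5, 2.5, 240°)

Enumerate (i+0.5, j+0.5, θ) over the 23 free cells and 16 admissible headings. For each, cast all 4 beams and compare to the given ranges.
  (1.5, 1.5, 285°): beam 1 = 0.5176 ≠ 1.0000 ✗
  (2.5, 2.5, 195°): beam 1 = 1.5529 ≠ 1.0000 ✗
  (3.5, 3.5, 75°): beam 1 = 1.5529 ≠ 1.0000 ✗
  …
  (6.5, 2.5, 240°): r_1=1.0000, r_2=0.5774, r_3=1.0000, r_4=5.0000 — all match ✓
No second candidate reproduces the full scan.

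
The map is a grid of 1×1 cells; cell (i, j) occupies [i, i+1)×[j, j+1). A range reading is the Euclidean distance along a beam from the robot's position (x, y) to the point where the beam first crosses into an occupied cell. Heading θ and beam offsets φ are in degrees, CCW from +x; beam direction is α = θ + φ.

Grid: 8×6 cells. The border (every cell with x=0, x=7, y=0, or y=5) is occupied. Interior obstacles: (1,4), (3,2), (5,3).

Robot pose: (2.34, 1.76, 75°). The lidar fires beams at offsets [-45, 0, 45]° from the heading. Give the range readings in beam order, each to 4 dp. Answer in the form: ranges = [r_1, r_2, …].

ranges = [0.7621, 3.3543, 2.5865]

beam 1: φ=-45°, α=30°
  dir = (cos 30°, sin 30°) = (0.8660, 0.5000); from cell (2,1)
  next x-line at t=0.7621, next y-line at t=0.4800; Δt_x=1.1547, Δt_y=2.0000
    y: enter (2,2) at t=0.4800
    x: enter (3,2) at t=0.7621 ← occupied
  → r_1 = 0.7621
beam 2: φ=0°, α=75°
  dir = (cos 75°, sin 75°) = (0.2588, 0.9659); from cell (2,1)
  next x-line at t=2.5500, next y-line at t=0.2485; Δt_x=3.8637, Δt_y=1.0353
    y: enter (2,2) at t=0.2485
    y: enter (2,3) at t=1.2837
    y: enter (2,4) at t=2.3190
    x: enter (3,4) at t=2.5500
    y: enter (3,5) at t=3.3543 ← occupied
  → r_2 = 3.3543
beam 3: φ=45°, α=120°
  dir = (cos 120°, sin 120°) = (-0.5000, 0.8660); from cell (2,1)
  next x-line at t=0.6800, next y-line at t=0.2771; Δt_x=2.0000, Δt_y=1.1547
    y: enter (2,2) at t=0.2771
    x: enter (1,2) at t=0.6800
    y: enter (1,3) at t=1.4318
    y: enter (1,4) at t=2.5865 ← occupied
  → r_3 = 2.5865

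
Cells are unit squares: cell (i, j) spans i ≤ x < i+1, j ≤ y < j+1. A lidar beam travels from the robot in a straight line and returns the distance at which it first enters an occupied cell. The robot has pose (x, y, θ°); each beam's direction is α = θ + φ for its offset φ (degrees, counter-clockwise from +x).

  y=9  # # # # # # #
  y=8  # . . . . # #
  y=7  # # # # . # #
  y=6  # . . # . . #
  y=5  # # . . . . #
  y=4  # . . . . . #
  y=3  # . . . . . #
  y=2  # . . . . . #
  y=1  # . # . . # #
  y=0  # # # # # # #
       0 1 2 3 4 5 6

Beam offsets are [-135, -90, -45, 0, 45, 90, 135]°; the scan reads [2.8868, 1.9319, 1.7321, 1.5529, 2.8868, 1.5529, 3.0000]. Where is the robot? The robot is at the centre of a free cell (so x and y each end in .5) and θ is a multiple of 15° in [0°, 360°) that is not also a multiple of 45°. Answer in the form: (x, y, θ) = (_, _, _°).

The pose lattice has 31·16 = 496 candidates. Test each by forward raycasting.
  (4.5, 1.5, 60°): beam 1 = 0.5176 ≠ 2.8868 ✗
  (2.5, 4.5, 30°): beam 1 = 3.6235 ≠ 2.8868 ✗
  (1.5, 2.5, 75°): beam 1 = 1.0000 ≠ 2.8868 ✗
  (2.5, 5.5, 105°): beam 1 = 4.0415 ≠ 2.8868 ✗
  (5.5, 6.5, 195°): beam 1 = 0.5774 ≠ 2.8868 ✗
  …
  (2.5, 3.5, 195°): r_1=2.8868, r_2=1.9319, r_3=1.7321, r_4=1.5529, r_5=2.8868, r_6=1.5529, r_7=3.0000 — all match ✓
No second candidate reproduces the full scan.

(x, y, θ) = (2.5, 3.5, 195°)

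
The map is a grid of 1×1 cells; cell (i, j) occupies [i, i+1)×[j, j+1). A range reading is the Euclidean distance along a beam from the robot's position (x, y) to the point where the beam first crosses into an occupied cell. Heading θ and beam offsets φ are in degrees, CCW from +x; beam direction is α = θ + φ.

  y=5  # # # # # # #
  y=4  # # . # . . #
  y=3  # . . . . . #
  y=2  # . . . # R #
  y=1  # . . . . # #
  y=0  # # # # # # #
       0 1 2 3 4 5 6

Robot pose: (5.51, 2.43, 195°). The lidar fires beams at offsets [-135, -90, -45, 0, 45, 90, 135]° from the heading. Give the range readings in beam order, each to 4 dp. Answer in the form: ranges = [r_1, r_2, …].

beam 1: φ=-135°, α=60°
  d=(0.5000,0.8660)  start (5,2)  tX=0.9800 tY=0.6582  stride 1/|dx|=2.0000 1/|dy|=1.1547
    cross y-line → (5,3), t=0.6582
    cross x-line → (6,3), t=0.9800 (wall)
  → r_1 = 0.9800
beam 2: φ=-90°, α=105°
  d=(-0.2588,0.9659)  start (5,2)  tX=1.9705 tY=0.5901  stride 1/|dx|=3.8637 1/|dy|=1.0353
    cross y-line → (5,3), t=0.5901
    cross y-line → (5,4), t=1.6254
    cross x-line → (4,4), t=1.9705
    cross y-line → (4,5), t=2.6607 (wall)
  → r_2 = 2.6607
beam 3: φ=-45°, α=150°
  d=(-0.8660,0.5000)  start (5,2)  tX=0.5889 tY=1.1400  stride 1/|dx|=1.1547 1/|dy|=2.0000
    cross x-line → (4,2), t=0.5889 (wall)
  → r_3 = 0.5889
beam 4: φ=0°, α=195°
  d=(-0.9659,-0.2588)  start (5,2)  tX=0.5280 tY=1.6614  stride 1/|dx|=1.0353 1/|dy|=3.8637
    cross x-line → (4,2), t=0.5280 (wall)
  → r_4 = 0.5280
beam 5: φ=45°, α=240°
  d=(-0.5000,-0.8660)  start (5,2)  tX=1.0200 tY=0.4965  stride 1/|dx|=2.0000 1/|dy|=1.1547
    cross y-line → (5,1), t=0.4965 (wall)
  → r_5 = 0.4965
beam 6: φ=90°, α=285°
  d=(0.2588,-0.9659)  start (5,2)  tX=1.8932 tY=0.4452  stride 1/|dx|=3.8637 1/|dy|=1.0353
    cross y-line → (5,1), t=0.4452 (wall)
  → r_6 = 0.4452
beam 7: φ=135°, α=330°
  d=(0.8660,-0.5000)  start (5,2)  tX=0.5658 tY=0.8600  stride 1/|dx|=1.1547 1/|dy|=2.0000
    cross x-line → (6,2), t=0.5658 (wall)
  → r_7 = 0.5658

ranges = [0.9800, 2.6607, 0.5889, 0.5280, 0.4965, 0.4452, 0.5658]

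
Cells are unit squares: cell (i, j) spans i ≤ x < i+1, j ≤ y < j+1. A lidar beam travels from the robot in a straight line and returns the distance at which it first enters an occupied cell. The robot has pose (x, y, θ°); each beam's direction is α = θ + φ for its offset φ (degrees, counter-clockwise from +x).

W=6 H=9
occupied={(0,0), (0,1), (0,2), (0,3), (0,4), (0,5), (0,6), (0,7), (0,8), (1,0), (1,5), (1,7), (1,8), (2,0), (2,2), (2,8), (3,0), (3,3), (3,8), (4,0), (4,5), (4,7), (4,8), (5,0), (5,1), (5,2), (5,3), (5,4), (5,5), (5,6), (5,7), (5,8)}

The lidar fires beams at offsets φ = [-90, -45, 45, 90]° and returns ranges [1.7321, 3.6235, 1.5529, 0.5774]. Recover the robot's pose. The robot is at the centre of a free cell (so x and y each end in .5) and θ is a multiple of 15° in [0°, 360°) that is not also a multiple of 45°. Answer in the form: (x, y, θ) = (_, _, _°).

(x, y, θ) = (2.5, 7.5, 330°)

Enumerate (i+0.5, j+0.5, θ) over the 22 free cells and 16 admissible headings. For each, cast all 4 beams and compare to the given ranges.
  (4.5, 2.5, 300°): beam 1 = 3.0000 ≠ 1.7321 ✗
  (3.5, 7.5, 255°): beam 1 = 1.5529 ≠ 1.7321 ✗
  (1.5, 4.5, 195°): beam 1 = 0.5176 ≠ 1.7321 ✗
  (3.5, 2.5, 30°): beam 2 = 1.5529 ≠ 3.6235 ✗
  …
  (2.5, 7.5, 330°): r_1=1.7321, r_2=3.6235, r_3=1.5529, r_4=0.5774 — all match ✓
Only this pose fits every beam.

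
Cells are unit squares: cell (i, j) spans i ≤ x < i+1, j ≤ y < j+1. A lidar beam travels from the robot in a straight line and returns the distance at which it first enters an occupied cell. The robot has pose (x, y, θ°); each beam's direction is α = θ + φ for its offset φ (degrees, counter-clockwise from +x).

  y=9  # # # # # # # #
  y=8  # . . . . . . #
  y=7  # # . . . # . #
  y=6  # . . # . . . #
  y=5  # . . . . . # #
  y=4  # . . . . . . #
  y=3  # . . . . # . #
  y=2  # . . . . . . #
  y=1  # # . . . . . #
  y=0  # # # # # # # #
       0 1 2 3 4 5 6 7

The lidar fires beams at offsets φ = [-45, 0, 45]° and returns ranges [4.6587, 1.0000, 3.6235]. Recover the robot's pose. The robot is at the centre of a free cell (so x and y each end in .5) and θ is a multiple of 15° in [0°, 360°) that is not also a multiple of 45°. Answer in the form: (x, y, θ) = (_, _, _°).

The pose lattice has 42·16 = 672 candidates. Test each by forward raycasting.
  (3.5, 8.5, 345°): beam 1 = 7.0000 ≠ 4.6587 ✗
  (4.5, 7.5, 120°): beam 1 = 1.5529 ≠ 4.6587 ✗
  (6.5, 7.5, 15°): beam 1 = 0.5774 ≠ 4.6587 ✗
  (1.5, 5.5, 165°): beam 1 = 1.0000 ≠ 4.6587 ✗
  …
  (2.5, 5.5, 30°): r_1=4.6587, r_2=1.0000, r_3=3.6235 — all match ✓
No second candidate reproduces the full scan.

(x, y, θ) = (2.5, 5.5, 30°)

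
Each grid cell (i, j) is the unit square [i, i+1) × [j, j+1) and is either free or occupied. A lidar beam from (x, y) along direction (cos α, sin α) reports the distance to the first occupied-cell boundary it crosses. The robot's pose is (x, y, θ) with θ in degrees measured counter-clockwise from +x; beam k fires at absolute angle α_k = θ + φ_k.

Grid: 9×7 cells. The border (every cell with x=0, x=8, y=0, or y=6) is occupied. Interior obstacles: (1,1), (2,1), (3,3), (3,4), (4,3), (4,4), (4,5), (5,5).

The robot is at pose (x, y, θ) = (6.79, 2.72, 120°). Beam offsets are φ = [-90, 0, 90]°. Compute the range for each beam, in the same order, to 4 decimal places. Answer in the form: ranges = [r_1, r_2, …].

beam 1: φ=-90°, α=30°
  d=(0.8660,0.5000)  start (6,2)  tX=0.2425 tY=0.5600  stride 1/|dx|=1.1547 1/|dy|=2.0000
    cross x-line → (7,2), t=0.2425
    cross y-line → (7,3), t=0.5600
    cross x-line → (8,3), t=1.3972 (wall)
  → r_1 = 1.3972
beam 2: φ=0°, α=120°
  d=(-0.5000,0.8660)  start (6,2)  tX=1.5800 tY=0.3233  stride 1/|dx|=2.0000 1/|dy|=1.1547
    cross y-line → (6,3), t=0.3233
    cross y-line → (6,4), t=1.4780
    cross x-line → (5,4), t=1.5800
    cross y-line → (5,5), t=2.6327 (wall)
  → r_2 = 2.6327
beam 3: φ=90°, α=210°
  d=(-0.8660,-0.5000)  start (6,2)  tX=0.9122 tY=1.4400  stride 1/|dx|=1.1547 1/|dy|=2.0000
    cross x-line → (5,2), t=0.9122
    cross y-line → (5,1), t=1.4400
    cross x-line → (4,1), t=2.0669
    cross x-line → (3,1), t=3.2216
    cross y-line → (3,0), t=3.4400 (wall)
  → r_3 = 3.4400

ranges = [1.3972, 2.6327, 3.4400]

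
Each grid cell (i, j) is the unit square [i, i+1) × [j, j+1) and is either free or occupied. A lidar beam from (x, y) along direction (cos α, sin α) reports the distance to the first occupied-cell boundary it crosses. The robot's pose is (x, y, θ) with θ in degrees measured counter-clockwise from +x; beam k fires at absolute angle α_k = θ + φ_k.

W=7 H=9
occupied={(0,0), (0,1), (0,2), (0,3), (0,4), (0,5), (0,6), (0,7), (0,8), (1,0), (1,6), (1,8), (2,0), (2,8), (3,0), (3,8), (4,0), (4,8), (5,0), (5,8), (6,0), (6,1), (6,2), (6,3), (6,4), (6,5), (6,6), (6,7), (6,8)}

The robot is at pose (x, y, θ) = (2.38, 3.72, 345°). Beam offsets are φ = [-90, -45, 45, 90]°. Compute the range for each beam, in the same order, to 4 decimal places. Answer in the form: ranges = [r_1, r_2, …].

beam 1: φ=-90°, α=255°
  direction (-0.2588, -0.9659); cell (2,3); t to first gridline: x 1.4682, y 0.7454 (then +3.8637 / +1.0353)
    (2,2) via y @ 0.7454
    (1,2) via x @ 1.4682
    (1,1) via y @ 1.7807
    (1,0) via y @ 2.8160  # hit
  → r_1 = 2.8160
beam 2: φ=-45°, α=300°
  direction (0.5000, -0.8660); cell (2,3); t to first gridline: x 1.2400, y 0.8314 (then +2.0000 / +1.1547)
    (2,2) via y @ 0.8314
    (3,2) via x @ 1.2400
    (3,1) via y @ 1.9861
    (3,0) via y @ 3.1408  # hit
  → r_2 = 3.1408
beam 3: φ=45°, α=30°
  direction (0.8660, 0.5000); cell (2,3); t to first gridline: x 0.7159, y 0.5600 (then +1.1547 / +2.0000)
    (2,4) via y @ 0.5600
    (3,4) via x @ 0.7159
    (4,4) via x @ 1.8706
    (4,5) via y @ 2.5600
    (5,5) via x @ 3.0253
    (6,5) via x @ 4.1800  # hit
  → r_3 = 4.1800
beam 4: φ=90°, α=75°
  direction (0.2588, 0.9659); cell (2,3); t to first gridline: x 2.3955, y 0.2899 (then +3.8637 / +1.0353)
    (2,4) via y @ 0.2899
    (2,5) via y @ 1.3252
    (2,6) via y @ 2.3604
    (3,6) via x @ 2.3955
    (3,7) via y @ 3.3957
    (3,8) via y @ 4.4310  # hit
  → r_4 = 4.4310

ranges = [2.8160, 3.1408, 4.1800, 4.4310]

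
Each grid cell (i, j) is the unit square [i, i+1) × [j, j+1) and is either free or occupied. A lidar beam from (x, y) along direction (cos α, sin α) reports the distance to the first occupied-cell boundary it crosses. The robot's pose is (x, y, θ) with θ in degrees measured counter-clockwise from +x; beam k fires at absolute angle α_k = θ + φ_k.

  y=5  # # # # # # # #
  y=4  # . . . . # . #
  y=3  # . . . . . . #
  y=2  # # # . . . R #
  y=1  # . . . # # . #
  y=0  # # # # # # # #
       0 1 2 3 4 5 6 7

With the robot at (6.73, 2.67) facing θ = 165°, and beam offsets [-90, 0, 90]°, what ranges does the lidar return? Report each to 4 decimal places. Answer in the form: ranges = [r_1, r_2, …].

ranges = [1.0432, 5.9321, 1.7289]

beam 1: φ=-90°, α=75°
  dir = (cos 75°, sin 75°) = (0.2588, 0.9659); from cell (6,2)
  next x-line at t=1.0432, next y-line at t=0.3416; Δt_x=3.8637, Δt_y=1.0353
    y: enter (6,3) at t=0.3416
    x: enter (7,3) at t=1.0432 ← occupied
  → r_1 = 1.0432
beam 2: φ=0°, α=165°
  dir = (cos 165°, sin 165°) = (-0.9659, 0.2588); from cell (6,2)
  next x-line at t=0.7558, next y-line at t=1.2750; Δt_x=1.0353, Δt_y=3.8637
    x: enter (5,2) at t=0.7558
    y: enter (5,3) at t=1.2750
    x: enter (4,3) at t=1.7910
    x: enter (3,3) at t=2.8263
    x: enter (2,3) at t=3.8616
    x: enter (1,3) at t=4.8969
    y: enter (1,4) at t=5.1387
    x: enter (0,4) at t=5.9321 ← occupied
  → r_2 = 5.9321
beam 3: φ=90°, α=255°
  dir = (cos 255°, sin 255°) = (-0.2588, -0.9659); from cell (6,2)
  next x-line at t=2.8205, next y-line at t=0.6936; Δt_x=3.8637, Δt_y=1.0353
    y: enter (6,1) at t=0.6936
    y: enter (6,0) at t=1.7289 ← occupied
  → r_3 = 1.7289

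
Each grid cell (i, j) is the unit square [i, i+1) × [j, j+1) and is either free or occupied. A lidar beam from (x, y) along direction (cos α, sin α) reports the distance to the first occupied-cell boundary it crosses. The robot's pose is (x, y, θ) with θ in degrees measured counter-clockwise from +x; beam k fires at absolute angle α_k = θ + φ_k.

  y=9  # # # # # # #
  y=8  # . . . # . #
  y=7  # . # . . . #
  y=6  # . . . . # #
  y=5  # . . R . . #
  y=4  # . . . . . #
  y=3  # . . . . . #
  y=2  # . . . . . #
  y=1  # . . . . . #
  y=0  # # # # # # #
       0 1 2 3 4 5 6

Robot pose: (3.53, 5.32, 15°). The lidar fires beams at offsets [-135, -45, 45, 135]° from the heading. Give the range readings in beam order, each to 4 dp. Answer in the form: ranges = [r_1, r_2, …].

beam 1: φ=-135°, α=240°
  d=(-0.5000,-0.8660)  start (3,5)  tX=1.0600 tY=0.3695  stride 1/|dx|=2.0000 1/|dy|=1.1547
    cross y-line → (3,4), t=0.3695
    cross x-line → (2,4), t=1.0600
    cross y-line → (2,3), t=1.5242
    cross y-line → (2,2), t=2.6789
    cross x-line → (1,2), t=3.0600
    cross y-line → (1,1), t=3.8336
    cross y-line → (1,0), t=4.9883 (wall)
  → r_1 = 4.9883
beam 2: φ=-45°, α=330°
  d=(0.8660,-0.5000)  start (3,5)  tX=0.5427 tY=0.6400  stride 1/|dx|=1.1547 1/|dy|=2.0000
    cross x-line → (4,5), t=0.5427
    cross y-line → (4,4), t=0.6400
    cross x-line → (5,4), t=1.6974
    cross y-line → (5,3), t=2.6400
    cross x-line → (6,3), t=2.8521 (wall)
  → r_2 = 2.8521
beam 3: φ=45°, α=60°
  d=(0.5000,0.8660)  start (3,5)  tX=0.9400 tY=0.7852  stride 1/|dx|=2.0000 1/|dy|=1.1547
    cross y-line → (3,6), t=0.7852
    cross x-line → (4,6), t=0.9400
    cross y-line → (4,7), t=1.9399
    cross x-line → (5,7), t=2.9400
    cross y-line → (5,8), t=3.0946
    cross y-line → (5,9), t=4.2493 (wall)
  → r_3 = 4.2493
beam 4: φ=135°, α=150°
  d=(-0.8660,0.5000)  start (3,5)  tX=0.6120 tY=1.3600  stride 1/|dx|=1.1547 1/|dy|=2.0000
    cross x-line → (2,5), t=0.6120
    cross y-line → (2,6), t=1.3600
    cross x-line → (1,6), t=1.7667
    cross x-line → (0,6), t=2.9214 (wall)
  → r_4 = 2.9214

ranges = [4.9883, 2.8521, 4.2493, 2.9214]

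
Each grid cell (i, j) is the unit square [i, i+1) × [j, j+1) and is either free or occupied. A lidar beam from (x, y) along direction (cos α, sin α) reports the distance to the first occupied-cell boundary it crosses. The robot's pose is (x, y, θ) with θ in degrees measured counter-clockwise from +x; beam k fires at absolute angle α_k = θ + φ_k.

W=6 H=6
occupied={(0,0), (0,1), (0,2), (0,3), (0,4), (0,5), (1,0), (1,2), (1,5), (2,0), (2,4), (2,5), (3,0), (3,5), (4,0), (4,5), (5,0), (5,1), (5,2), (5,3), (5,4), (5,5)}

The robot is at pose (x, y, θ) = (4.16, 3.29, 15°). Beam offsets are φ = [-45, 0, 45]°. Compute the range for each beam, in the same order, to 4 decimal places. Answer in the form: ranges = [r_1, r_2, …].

ranges = [0.9699, 0.8696, 1.6800]

beam 1: φ=-45°, α=330°
  cosα=0.8660 sinα=-0.5000 | (4,3) | tMaxX 0.9699 tMaxY 0.5800 | tΔX 1.1547 tΔY 2.0000
    t=0.5800 [y] (4,2)
    t=0.9699 [x] (5,2) — stop
  → r_1 = 0.9699
beam 2: φ=0°, α=15°
  cosα=0.9659 sinα=0.2588 | (4,3) | tMaxX 0.8696 tMaxY 2.7432 | tΔX 1.0353 tΔY 3.8637
    t=0.8696 [x] (5,3) — stop
  → r_2 = 0.8696
beam 3: φ=45°, α=60°
  cosα=0.5000 sinα=0.8660 | (4,3) | tMaxX 1.6800 tMaxY 0.8198 | tΔX 2.0000 tΔY 1.1547
    t=0.8198 [y] (4,4)
    t=1.6800 [x] (5,4) — stop
  → r_3 = 1.6800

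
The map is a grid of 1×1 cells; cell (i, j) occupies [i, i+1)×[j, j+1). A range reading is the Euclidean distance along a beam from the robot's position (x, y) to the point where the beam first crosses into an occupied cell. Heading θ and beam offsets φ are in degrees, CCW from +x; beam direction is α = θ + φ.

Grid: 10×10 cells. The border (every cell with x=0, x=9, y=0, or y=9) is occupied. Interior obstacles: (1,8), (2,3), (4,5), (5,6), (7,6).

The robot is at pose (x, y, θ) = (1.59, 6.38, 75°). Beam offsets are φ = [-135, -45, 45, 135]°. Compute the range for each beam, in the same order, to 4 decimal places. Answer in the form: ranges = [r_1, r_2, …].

beam 1: φ=-135°, α=300°
  dir = (cos 300°, sin 300°) = (0.5000, -0.8660); from cell (1,6)
  next x-line at t=0.8200, next y-line at t=0.4388; Δt_x=2.0000, Δt_y=1.1547
    y: enter (1,5) at t=0.4388
    x: enter (2,5) at t=0.8200
    y: enter (2,4) at t=1.5935
    y: enter (2,3) at t=2.7482 ← occupied
  → r_1 = 2.7482
beam 2: φ=-45°, α=30°
  dir = (cos 30°, sin 30°) = (0.8660, 0.5000); from cell (1,6)
  next x-line at t=0.4734, next y-line at t=1.2400; Δt_x=1.1547, Δt_y=2.0000
    x: enter (2,6) at t=0.4734
    y: enter (2,7) at t=1.2400
    x: enter (3,7) at t=1.6281
    x: enter (4,7) at t=2.7828
    y: enter (4,8) at t=3.2400
    x: enter (5,8) at t=3.9375
    x: enter (6,8) at t=5.0922
    y: enter (6,9) at t=5.2400 ← occupied
  → r_2 = 5.2400
beam 3: φ=45°, α=120°
  dir = (cos 120°, sin 120°) = (-0.5000, 0.8660); from cell (1,6)
  next x-line at t=1.1800, next y-line at t=0.7159; Δt_x=2.0000, Δt_y=1.1547
    y: enter (1,7) at t=0.7159
    x: enter (0,7) at t=1.1800 ← occupied
  → r_3 = 1.1800
beam 4: φ=135°, α=210°
  dir = (cos 210°, sin 210°) = (-0.8660, -0.5000); from cell (1,6)
  next x-line at t=0.6813, next y-line at t=0.7600; Δt_x=1.1547, Δt_y=2.0000
    x: enter (0,6) at t=0.6813 ← occupied
  → r_4 = 0.6813

ranges = [2.7482, 5.2400, 1.1800, 0.6813]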